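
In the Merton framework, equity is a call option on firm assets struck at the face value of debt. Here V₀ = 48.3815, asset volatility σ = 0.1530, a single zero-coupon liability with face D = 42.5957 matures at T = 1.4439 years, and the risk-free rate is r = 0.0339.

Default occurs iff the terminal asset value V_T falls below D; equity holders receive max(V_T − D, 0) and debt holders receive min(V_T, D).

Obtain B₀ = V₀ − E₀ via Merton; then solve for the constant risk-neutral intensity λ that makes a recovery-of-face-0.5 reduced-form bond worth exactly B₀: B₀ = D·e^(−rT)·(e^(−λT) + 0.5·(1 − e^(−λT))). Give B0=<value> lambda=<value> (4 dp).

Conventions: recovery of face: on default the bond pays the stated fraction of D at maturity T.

B0=39.8297 lambda=0.0254

Equity is a call on the firm's assets struck at D = 42.5957:
d₁ = [ln(V₀/D) + (r + σ²/2)T] / (σ√T)
   = [ln(48.3815/42.5957) + (0.0339 + 0.5·0.1530²)·1.4439] / (0.1530·√1.4439)
   = [0.127364 + 0.065848] / 0.183848 = 1.050934
d₂ = d₁ − σ√T = 1.050934 − 0.183848 = 0.867085
N(d₁) = 0.853355,  N(d₂) = 0.807052,  e^(−rT) = 0.952230
E₀ = V₀·N(d₁) − D·e^(−rT)·N(d₂)
   = 48.3815·0.853355 − 42.5957·0.952230·0.807052 = 8.551831
B₀ = V₀ − E₀ = 48.3815 − 8.551831 = 39.829669
e^(−λT) = (B₀·e^(rT)/D − 0.5)/(1 − 0.5) = (39.8297·1.050166/42.5957 − 0.5)/0.5 = 0.96394449
λ = −ln(0.96394449)/1.4439 = 0.025432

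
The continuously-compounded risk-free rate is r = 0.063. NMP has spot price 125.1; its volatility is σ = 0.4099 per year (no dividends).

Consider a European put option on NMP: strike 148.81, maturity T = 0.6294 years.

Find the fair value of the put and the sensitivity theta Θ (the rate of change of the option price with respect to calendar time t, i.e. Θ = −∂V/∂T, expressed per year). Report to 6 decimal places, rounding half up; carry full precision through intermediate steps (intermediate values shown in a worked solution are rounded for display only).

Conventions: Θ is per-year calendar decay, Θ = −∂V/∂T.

price = 27.710653
Θ = -6.037008

σ√T = 0.4099·√0.6294 = 0.325193
d₁ = (ln(S/K) + (r+σ²/2)T) / (σ√T) = (ln(125.1/148.81) + (0.063+0.4099²/2)·0.6294) / 0.325193 = (-0.173557 + 0.092527) / 0.325193 = -0.249173
d₂ = d₁ − σ√T = -0.249173 − 0.325193 = -0.574366
e^{−rT} = 0.961124
N(−d₁) = 0.598387,  N(−d₂) = 0.717140
Put price V = K·e^{−rT}·N(−d₂) − S·N(−d₁) = 102.568822 − 74.858169 = 27.710653
φ(d₁) = (1/√(2π))·e^{−d₁²/2} = 0.386748
Θ = −S·φ(d₁)·σ/(2√T) + r·K·e^{−rT}·N(−d₂) = −12.498844 + 6.461836 = -6.037008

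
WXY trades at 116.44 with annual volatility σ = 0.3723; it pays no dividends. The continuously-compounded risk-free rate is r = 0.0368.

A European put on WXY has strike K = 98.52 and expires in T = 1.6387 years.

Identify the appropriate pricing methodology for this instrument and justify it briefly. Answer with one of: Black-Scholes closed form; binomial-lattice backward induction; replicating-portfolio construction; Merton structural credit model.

Key observation: the instrument is a plain European put (strike 98.52) on a lognormal asset; the exact continuous-time formula applies directly.

framework: Black-Scholes closed form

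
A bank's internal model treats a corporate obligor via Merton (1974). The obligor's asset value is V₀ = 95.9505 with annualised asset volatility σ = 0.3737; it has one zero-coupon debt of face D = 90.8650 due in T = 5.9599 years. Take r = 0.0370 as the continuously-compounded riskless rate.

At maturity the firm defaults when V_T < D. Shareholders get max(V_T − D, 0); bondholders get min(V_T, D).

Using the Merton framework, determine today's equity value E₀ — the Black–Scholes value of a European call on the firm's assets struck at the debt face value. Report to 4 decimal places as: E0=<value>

With assets at 95.9505 and a single debt payment of 90.8650 at 5.9599 years:
d₁ = [ln(V₀/D) + (r + σ²/2)T] / (σ√T)
   = [ln(95.9505/90.8650) + (0.0370 + 0.5·0.3737²)·5.9599] / (0.3737·√5.9599)
   = [0.054458 + 0.636671] / 0.912310 = 0.757559
d₂ = d₁ − σ√T = 0.757559 − 0.912310 = -0.154751
N(d₁) = 0.775642,  N(d₂) = 0.438509,  e^(−rT) = 0.802105
E₀ = V₀·N(d₁) − D·e^(−rT)·N(d₂)
   = 95.9505·0.775642 − 90.8650·0.802105·0.438509 = 42.463354

E0=42.4634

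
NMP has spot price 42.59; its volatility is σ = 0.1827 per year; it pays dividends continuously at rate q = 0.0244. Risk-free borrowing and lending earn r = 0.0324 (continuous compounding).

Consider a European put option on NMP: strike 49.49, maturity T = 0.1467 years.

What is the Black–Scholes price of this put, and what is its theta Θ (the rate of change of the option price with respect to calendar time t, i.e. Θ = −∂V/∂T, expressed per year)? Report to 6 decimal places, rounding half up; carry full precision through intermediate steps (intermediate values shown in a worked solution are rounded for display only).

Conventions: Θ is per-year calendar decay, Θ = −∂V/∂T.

σ√T = 0.1827·√0.1467 = 0.069977
d₁ = (ln(S/K) + (r−q+σ²/2)T) / (σ√T) = (ln(42.59/49.49) + (0.0324−0.0244+0.1827²/2)·0.1467) / 0.069977 = (-0.150151 + 0.003622) / 0.069977 = -2.093970
d₂ = d₁ − σ√T = -2.093970 − 0.069977 = -2.163947
e^{−rT} = 0.995258
e^{−qT} = 0.996427
N(−d₁) = 0.981869,  N(−d₂) = 0.984766
Put price V = K·e^{−rT}·N(−d₂) − S·e^{−qT}·N(−d₁) = 48.504962 − 41.668369 = 6.836593
φ(d₁) = (1/√(2π))·e^{−d₁²/2} = 0.044543
Θ = −S·e^{−qT}·φ(d₁)·σ/(2√T) − q·S·e^{−qT}·N(−d₁) + r·K·e^{−rT}·N(−d₂) = −0.450847 − 1.016708 + 1.571561 = 0.104006

price = 6.836593
Θ = 0.104006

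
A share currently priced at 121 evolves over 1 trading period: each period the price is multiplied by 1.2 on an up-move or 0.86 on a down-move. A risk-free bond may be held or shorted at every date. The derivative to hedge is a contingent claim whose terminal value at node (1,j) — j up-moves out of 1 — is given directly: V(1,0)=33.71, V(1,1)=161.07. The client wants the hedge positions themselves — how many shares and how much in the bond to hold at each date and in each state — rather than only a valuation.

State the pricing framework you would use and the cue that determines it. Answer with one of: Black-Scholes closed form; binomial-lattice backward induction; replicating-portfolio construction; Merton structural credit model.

framework: replicating-portfolio construction

Key observation: a price alone would not answer the question — the per-node share/bond construction on the spot-121, 1.2/0.86 tree is required, and only the replicating-portfolio method yields it.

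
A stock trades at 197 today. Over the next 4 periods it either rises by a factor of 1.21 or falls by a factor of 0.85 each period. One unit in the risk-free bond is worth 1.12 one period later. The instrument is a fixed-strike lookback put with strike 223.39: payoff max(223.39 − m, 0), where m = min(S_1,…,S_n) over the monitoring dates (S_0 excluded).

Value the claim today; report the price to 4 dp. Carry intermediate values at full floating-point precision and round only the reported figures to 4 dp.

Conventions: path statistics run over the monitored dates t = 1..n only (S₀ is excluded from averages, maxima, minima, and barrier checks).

Set p* = 0.7500 (from d < R < u); the path-dependent value is the discounted p*-expectation over all price paths.
Enumerate all 2^4 = 16 price paths (U = up ×1.21, D = down ×0.85); each path with k up-moves has probability p*^k·(1−p*)^(4−k).
DDDD: m=102.8352, payoff=120.5548, prob=0.003906
UDDD: m=146.3890, payoff=77.0010, prob=0.011719
DUDD: m=146.3890, payoff=77.0010, prob=0.011719
UUDD: m=208.3890, payoff=15.0010, prob=0.035156
DDUD: m=142.3325, payoff=81.0575, prob=0.011719
UDUD: m=202.6145, payoff=20.7755, prob=0.035156
DUUD: m=167.4500, payoff=55.9400, prob=0.035156
UUUD: m=238.3700, payoff=0.0000, prob=0.105469
DDDU: m=120.9826, payoff=102.4074, prob=0.011719
UDDU: m=172.2223, payoff=51.1677, prob=0.035156
DUDU: m=167.4500, payoff=55.9400, prob=0.035156
UUDU: m=238.3700, payoff=0.0000, prob=0.105469
DDUU: m=142.3325, payoff=81.0575, prob=0.035156
UDUU: m=202.6145, payoff=20.7755, prob=0.105469
DUUU: m=167.4500, payoff=55.9400, prob=0.105469
UUUU: m=238.3700, payoff=0.0000, prob=0.316406
Price = Σ prob·payoff / R^4 = 22.356285 / 1.573519 = 14.2078

price = 14.2078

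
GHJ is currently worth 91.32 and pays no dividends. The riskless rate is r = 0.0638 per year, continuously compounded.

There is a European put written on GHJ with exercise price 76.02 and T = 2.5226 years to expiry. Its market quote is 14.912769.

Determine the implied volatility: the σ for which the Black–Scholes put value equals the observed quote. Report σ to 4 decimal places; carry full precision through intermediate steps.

At σ = 0.5498 the Black–Scholes value reproduces the quote:
σ√T = 0.5498·√2.5226 = 0.873231
d₁ = (ln(S/K) + (r+σ²/2)T) / (σ√T) = (ln(91.32/76.02) + (0.0638+0.5498²/2)·2.5226) / 0.873231 = (0.183373 + 0.542208) / 0.873231 = 0.830916
d₂ = d₁ − σ√T = 0.830916 − 0.873231 = -0.042315
e^{−rT} = 0.851342
N(−d₁) = 0.203011,  N(−d₂) = 0.516876
V = K·e^{−rT}·N(−d₂) − S·N(−d₁) = 33.451698 − 18.538929 = 14.912769 (matching the quote); vega is positive throughout, so no other σ reproduces this price

sigma = 0.5498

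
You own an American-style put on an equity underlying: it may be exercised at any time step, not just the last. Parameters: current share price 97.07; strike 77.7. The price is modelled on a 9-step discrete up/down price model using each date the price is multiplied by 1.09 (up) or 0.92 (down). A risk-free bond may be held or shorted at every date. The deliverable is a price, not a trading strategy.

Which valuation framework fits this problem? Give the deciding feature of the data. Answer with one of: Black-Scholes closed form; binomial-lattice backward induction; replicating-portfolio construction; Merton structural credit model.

Key observation: the put (strike 77.7 on spot 97.07) is American-style on a 9-step discrete price model, so the early-exercise decision at every node requires stepwise backward valuation — a closed form cannot price the exercise right.

framework: binomial-lattice backward induction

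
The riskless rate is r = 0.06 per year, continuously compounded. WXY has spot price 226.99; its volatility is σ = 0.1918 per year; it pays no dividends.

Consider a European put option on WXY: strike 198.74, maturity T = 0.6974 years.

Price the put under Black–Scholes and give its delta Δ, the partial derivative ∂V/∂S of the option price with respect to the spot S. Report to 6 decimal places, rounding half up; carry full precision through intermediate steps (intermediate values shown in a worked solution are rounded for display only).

price = 2.322108
Δ = -0.120777

σ√T = 0.1918·√0.6974 = 0.160173
d₁ = (ln(S/K) + (r+σ²/2)T) / (σ√T) = (ln(226.99/198.74) + (0.06+0.1918²/2)·0.6974) / 0.160173 = (0.132909 + 0.054672) / 0.160173 = 1.171110
d₂ = d₁ − σ√T = 1.171110 − 0.160173 = 1.010936
e^{−rT} = 0.959019
N(−d₁) = 0.120777,  N(−d₂) = 0.156023
Put price V = K·e^{−rT}·N(−d₂) − S·N(−d₁) = 29.737366 − 27.415258 = 2.322108
Δ = −N(−d₁) = -0.120777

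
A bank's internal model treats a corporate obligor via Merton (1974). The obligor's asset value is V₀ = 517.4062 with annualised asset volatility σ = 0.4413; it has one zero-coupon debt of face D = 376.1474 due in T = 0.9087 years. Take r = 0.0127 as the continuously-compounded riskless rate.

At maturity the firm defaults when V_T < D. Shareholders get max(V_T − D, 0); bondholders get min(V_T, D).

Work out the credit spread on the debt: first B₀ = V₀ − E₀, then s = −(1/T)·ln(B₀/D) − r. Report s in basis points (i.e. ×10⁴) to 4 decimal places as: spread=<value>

Work the structural quantities from V₀ = 517.4062 against face 376.1474:
d₁ = [ln(V₀/D) + (r + σ²/2)T] / (σ√T)
   = [ln(517.4062/376.1474) + (0.0127 + 0.5·0.4413²)·0.9087] / (0.4413·√0.9087)
   = [0.318847 + 0.100023] / 0.420673 = 0.995716
d₂ = d₁ − σ√T = 0.995716 − 0.420673 = 0.575043
N(d₁) = 0.840306,  N(d₂) = 0.717369,  e^(−rT) = 0.988526
E₀ = V₀·N(d₁) − D·e^(−rT)·N(d₂)
   = 517.4062·0.840306 − 376.1474·0.988526·0.717369 = 168.039141
B₀ = V₀ − E₀ = 517.4062 − 168.039141 = 349.367059
spread = −(1/T)·ln(B₀/D) − r = −(1/0.9087)·ln(349.367059/376.1474) − 0.0127 = 0.06857872
in basis points: 0.06857872 × 10⁴ = 685.7872 bp

spread=685.7872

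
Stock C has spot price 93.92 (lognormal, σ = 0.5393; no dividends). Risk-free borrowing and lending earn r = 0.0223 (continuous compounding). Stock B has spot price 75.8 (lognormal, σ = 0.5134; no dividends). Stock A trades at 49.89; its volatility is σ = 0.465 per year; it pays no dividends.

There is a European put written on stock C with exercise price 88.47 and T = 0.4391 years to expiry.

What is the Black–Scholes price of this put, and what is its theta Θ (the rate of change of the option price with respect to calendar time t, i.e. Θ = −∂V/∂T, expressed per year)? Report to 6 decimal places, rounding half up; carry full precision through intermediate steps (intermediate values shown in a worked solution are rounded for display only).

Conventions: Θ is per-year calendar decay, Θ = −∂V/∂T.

price = 9.955932
Θ = -13.256198

σ√T = 0.5393·√0.4391 = 0.357365
d₁ = (ln(S/K) + (r+σ²/2)T) / (σ√T) = (ln(93.92/88.47) + (0.0223+0.5393²/2)·0.4391) / 0.357365 = (0.059780 + 0.073647) / 0.357365 = 0.373362
d₂ = d₁ − σ√T = 0.373362 − 0.357365 = 0.015997
e^{−rT} = 0.990256
N(−d₁) = 0.354439,  N(−d₂) = 0.493618
Put price V = K·e^{−rT}·N(−d₂) − S·N(−d₁) = 43.244879 − 33.288947 = 9.955932
φ(d₁) = (1/√(2π))·e^{−d₁²/2} = 0.372083
Θ = −S·φ(d₁)·σ/(2√T) + r·K·e^{−rT}·N(−d₂) = −14.220558 + 0.964361 = -13.256198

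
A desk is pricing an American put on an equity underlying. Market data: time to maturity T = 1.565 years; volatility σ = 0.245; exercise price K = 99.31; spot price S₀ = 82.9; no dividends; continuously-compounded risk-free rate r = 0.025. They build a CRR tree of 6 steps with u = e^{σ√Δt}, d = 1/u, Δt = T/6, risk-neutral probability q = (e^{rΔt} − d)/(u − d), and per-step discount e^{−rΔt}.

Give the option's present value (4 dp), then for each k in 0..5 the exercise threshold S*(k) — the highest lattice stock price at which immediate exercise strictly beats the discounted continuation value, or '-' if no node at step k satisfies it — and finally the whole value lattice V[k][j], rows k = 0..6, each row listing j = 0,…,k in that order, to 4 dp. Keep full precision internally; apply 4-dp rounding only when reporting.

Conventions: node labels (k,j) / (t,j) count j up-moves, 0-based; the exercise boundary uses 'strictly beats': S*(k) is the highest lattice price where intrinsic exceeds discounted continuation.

Δt=0.26083, u=1.13329, d=0.88239, q=0.49483, disc=e^(-rΔt)=0.99350
k=6 terminal: V=max(K-S,0) → 60.1804 49.0539 34.7637 16.4100 0.0000 0.0000 0.0000
k=5: j=0 S=44.3452 intr=54.9648 cont=54.3193 V=54.9648[EX]; j=1 S=56.9547 intr=42.3553 cont=41.7098 V=42.3553[EX]; j=2 S=73.1498 intr=26.1602 cont=25.5147 V=26.1602[EX]; j=3 S=93.9498 intr=5.3602 cont=8.2359 V=8.2359[hold]; j=4 S=120.6644 intr=0.0000 cont=0.0000 V=0.0000[hold]; j=5 S=154.9752 intr=0.0000 cont=0.0000 V=0.0000[hold]  S*(5)=73.1498
k=4: j=0 S=50.2561 intr=49.0539 cont=48.4085 V=49.0539[EX]; j=1 S=64.5463 intr=34.7637 cont=34.1182 V=34.7637[EX]; j=2 S=82.9000 intr=16.4100 cont=17.1783 V=17.1783[hold]; j=3 S=106.4725 intr=0.0000 cont=4.1335 V=4.1335[hold]; j=4 S=136.7479 intr=0.0000 cont=0.0000 V=0.0000[hold]  S*(4)=64.5463
k=3: j=0 S=56.9547 intr=42.3553 cont=41.7098 V=42.3553[EX]; j=1 S=73.1498 intr=26.1602 cont=25.8925 V=26.1602[EX]; j=2 S=93.9498 intr=5.3602 cont=10.6536 V=10.6536[hold]; j=3 S=120.6644 intr=0.0000 cont=2.0745 V=2.0745[hold]  S*(3)=73.1498
k=2: j=0 S=64.5463 intr=34.7637 cont=34.1182 V=34.7637[EX]; j=1 S=82.9000 intr=16.4100 cont=18.3669 V=18.3669[hold]; j=2 S=106.4725 intr=0.0000 cont=6.3667 V=6.3667[hold]  S*(2)=64.5463
k=1: j=0 S=73.1498 intr=26.1602 cont=26.4768 V=26.4768[hold]; j=1 S=93.9498 intr=5.3602 cont=12.3480 V=12.3480[hold]  S*(1)=-
k=0: j=0 S=82.9000 intr=16.4100 cont=19.3587 V=19.3587[hold]  S*(0)=-

price = 19.3587
boundary = - - 64.5463 73.1498 64.5463 73.1498
tree:
19.3587
26.4768 12.3480
34.7637 18.3669 6.3667
42.3553 26.1602 10.6536 2.0745
49.0539 34.7637 17.1783 4.1335 0.0000
54.9648 42.3553 26.1602 8.2359 0.0000 0.0000
60.1804 49.0539 34.7637 16.4100 0.0000 0.0000 0.0000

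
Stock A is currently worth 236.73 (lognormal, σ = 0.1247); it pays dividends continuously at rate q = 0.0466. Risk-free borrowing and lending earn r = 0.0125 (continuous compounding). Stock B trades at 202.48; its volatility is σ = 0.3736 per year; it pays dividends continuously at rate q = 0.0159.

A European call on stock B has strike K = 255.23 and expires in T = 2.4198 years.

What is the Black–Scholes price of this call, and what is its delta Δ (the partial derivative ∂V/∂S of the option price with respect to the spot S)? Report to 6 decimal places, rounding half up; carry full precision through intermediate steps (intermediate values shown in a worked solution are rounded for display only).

price = 28.287115
Δ = 0.434426

σ√T = 0.3736·√2.4198 = 0.581161
d₁ = (ln(S/K) + (r−q+σ²/2)T) / (σ√T) = (ln(202.48/255.23) + (0.0125−0.0159+0.3736²/2)·2.4198) / 0.581161 = (-0.231524 + 0.160647) / 0.581161 = -0.121958
d₂ = d₁ − σ√T = -0.121958 − 0.581161 = -0.703119
e^{−rT} = 0.970205
e^{−qT} = 0.962256
N(d₁) = 0.451466,  N(d₂) = 0.240991
Call price V = S·e^{−qT}·N(d₁) − K·e^{−rT}·N(d₂) = 87.962586 − 59.675472 = 28.287115
Δ = e^{−qT}·N(d₁) = 0.434426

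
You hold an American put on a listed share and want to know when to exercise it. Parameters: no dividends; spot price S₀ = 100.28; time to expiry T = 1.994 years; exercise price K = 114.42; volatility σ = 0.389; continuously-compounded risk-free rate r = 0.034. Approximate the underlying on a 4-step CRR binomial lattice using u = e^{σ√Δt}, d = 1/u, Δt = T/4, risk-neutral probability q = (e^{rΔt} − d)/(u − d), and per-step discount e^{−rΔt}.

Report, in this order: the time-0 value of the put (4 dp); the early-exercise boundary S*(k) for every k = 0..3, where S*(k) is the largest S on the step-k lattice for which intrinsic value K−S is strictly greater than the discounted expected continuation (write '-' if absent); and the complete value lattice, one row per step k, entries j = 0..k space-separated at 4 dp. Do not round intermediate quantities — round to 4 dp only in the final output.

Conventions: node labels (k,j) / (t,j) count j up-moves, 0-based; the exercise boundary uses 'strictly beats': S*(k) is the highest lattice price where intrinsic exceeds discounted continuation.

price = 27.9440
boundary = - - 57.8969 76.1964
tree:
27.9440
40.6014 14.2666
56.5231 23.5980 3.9490
70.4278 38.2236 7.4726 0.0000
80.9931 56.5231 14.1400 0.0000 0.0000

params: Δt=0.49850 u=1.31607 d=0.75984 q=0.46250 e^(-rΔt)=0.98319
t_4 payoffs: 80.9931 56.5231 14.1400 0.0000 0.0000
t_3: node(3,0) S=43.9922 payoff=70.4278 vs cont=68.5049 → 70.4278 [stop]  node(3,1) S=76.1964 payoff=38.2236 vs cont=36.3006 → 38.2236 [stop]  node(3,2) S=131.9757 payoff=0.0000 vs cont=7.4726 → 7.4726 [wait]  node(3,3) S=228.5880 payoff=0.0000 vs cont=0.0000 → 0.0000 [wait]  ⇒ S*(3)=76.1964
t_2: node(2,0) S=57.8969 payoff=56.5231 vs cont=54.6002 → 56.5231 [stop]  node(2,1) S=100.2800 payoff=14.1400 vs cont=23.5980 → 23.5980 [wait]  node(2,2) S=173.6896 payoff=0.0000 vs cont=3.9490 → 3.9490 [wait]  ⇒ S*(2)=57.8969
t_1: node(1,0) S=76.1964 payoff=38.2236 vs cont=40.6014 → 40.6014 [wait]  node(1,1) S=131.9757 payoff=0.0000 vs cont=14.2666 → 14.2666 [wait]  ⇒ S*(1)=-
t_0: node(0,0) S=100.2800 payoff=14.1400 vs cont=27.9440 → 27.9440 [wait]  ⇒ S*(0)=-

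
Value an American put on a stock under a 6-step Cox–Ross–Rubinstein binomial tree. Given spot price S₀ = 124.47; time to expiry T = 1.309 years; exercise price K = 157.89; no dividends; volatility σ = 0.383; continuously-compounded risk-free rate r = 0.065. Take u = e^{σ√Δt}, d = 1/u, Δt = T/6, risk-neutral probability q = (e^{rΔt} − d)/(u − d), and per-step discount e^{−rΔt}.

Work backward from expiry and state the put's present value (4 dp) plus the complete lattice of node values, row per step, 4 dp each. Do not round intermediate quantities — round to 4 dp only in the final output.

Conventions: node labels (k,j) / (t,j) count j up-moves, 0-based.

price = 38.8541
tree:
38.8541
53.8087 24.7244
70.8577 37.2403 12.6740
85.1140 53.8087 21.4182 4.1223
97.0350 70.8577 34.9060 8.2813 0.0000
107.0034 85.1140 53.8087 16.6361 0.0000 0.0000
115.3388 97.0350 70.8577 33.4200 0.0000 0.0000 0.0000

Δt=0.21817  u=1.19589  d=0.83620  q=0.49510  discount=0.98592
step 6 (expiry): payoffs max(K−S,0) = 115.3388 97.0350 70.8577 33.4200 0.0000 0.0000 0.0000
k=5: (k=5,j=0): S=50.8866, K−S=107.0034, hold=104.7801 ⇒ V=107.0034 exercise | (k=5,j=1): S=72.7760, K−S=85.1140, hold=82.8908 ⇒ V=85.1140 exercise | (k=5,j=2): S=104.0813, K−S=53.8087, hold=51.5855 ⇒ V=53.8087 exercise | (k=5,j=3): S=148.8528, K−S=9.0372, hold=16.6361 ⇒ V=16.6361 continue | (k=5,j=4): S=212.8831, K−S=0.0000, hold=0.0000 ⇒ V=0.0000 continue | (k=5,j=5): S=304.4567, K−S=0.0000, hold=0.0000 ⇒ V=0.0000 continue
k=4: (k=4,j=0): S=60.8550, K−S=97.0350, hold=94.8118 ⇒ V=97.0350 exercise | (k=4,j=1): S=87.0323, K−S=70.8577, hold=68.6345 ⇒ V=70.8577 exercise | (k=4,j=2): S=124.4700, K−S=33.4200, hold=34.9060 ⇒ V=34.9060 continue | (k=4,j=3): S=178.0119, K−S=0.0000, hold=8.2813 ⇒ V=8.2813 continue | (k=4,j=4): S=254.5853, K−S=0.0000, hold=0.0000 ⇒ V=0.0000 continue
k=3: (k=3,j=0): S=72.7760, K−S=85.1140, hold=82.8908 ⇒ V=85.1140 exercise | (k=3,j=1): S=104.0813, K−S=53.8087, hold=52.3109 ⇒ V=53.8087 exercise | (k=3,j=2): S=148.8528, K−S=9.0372, hold=21.4182 ⇒ V=21.4182 continue | (k=3,j=3): S=212.8831, K−S=0.0000, hold=4.1223 ⇒ V=4.1223 continue
k=2: (k=2,j=0): S=87.0323, K−S=70.8577, hold=68.6345 ⇒ V=70.8577 exercise | (k=2,j=1): S=124.4700, K−S=33.4200, hold=37.2403 ⇒ V=37.2403 continue | (k=2,j=2): S=178.0119, K−S=0.0000, hold=12.6740 ⇒ V=12.6740 continue
k=1: (k=1,j=0): S=104.0813, K−S=53.8087, hold=53.4503 ⇒ V=53.8087 exercise | (k=1,j=1): S=148.8528, K−S=9.0372, hold=24.7244 ⇒ V=24.7244 continue
k=0: (k=0,j=0): S=124.4700, K−S=33.4200, hold=38.8541 ⇒ V=38.8541 continue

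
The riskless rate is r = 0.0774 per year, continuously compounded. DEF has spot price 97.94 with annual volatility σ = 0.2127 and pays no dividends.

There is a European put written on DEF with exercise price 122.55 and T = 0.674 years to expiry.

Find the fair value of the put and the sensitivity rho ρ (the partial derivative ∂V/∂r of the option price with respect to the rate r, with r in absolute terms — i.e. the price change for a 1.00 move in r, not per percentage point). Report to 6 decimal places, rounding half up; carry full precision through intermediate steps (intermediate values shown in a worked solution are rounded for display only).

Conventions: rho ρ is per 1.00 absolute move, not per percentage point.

price = 19.974735
ρ = -67.283242

σ√T = 0.2127·√0.674 = 0.174621
d₁ = (ln(S/K) + (r+σ²/2)T) / (σ√T) = (ln(97.94/122.55) + (0.0774+0.2127²/2)·0.674) / 0.174621 = (-0.224164 + 0.067414) / 0.174621 = -0.897657
d₂ = d₁ − σ√T = -0.897657 − 0.174621 = -1.072279
e^{−rT} = 0.949170
N(−d₁) = 0.815316,  N(−d₂) = 0.858203
Put price V = K·e^{−rT}·N(−d₂) − S·N(−d₁) = 99.826768 − 79.852033 = 19.974735
ρ = −K·T·e^{−rT}·N(−d₂) = -67.283242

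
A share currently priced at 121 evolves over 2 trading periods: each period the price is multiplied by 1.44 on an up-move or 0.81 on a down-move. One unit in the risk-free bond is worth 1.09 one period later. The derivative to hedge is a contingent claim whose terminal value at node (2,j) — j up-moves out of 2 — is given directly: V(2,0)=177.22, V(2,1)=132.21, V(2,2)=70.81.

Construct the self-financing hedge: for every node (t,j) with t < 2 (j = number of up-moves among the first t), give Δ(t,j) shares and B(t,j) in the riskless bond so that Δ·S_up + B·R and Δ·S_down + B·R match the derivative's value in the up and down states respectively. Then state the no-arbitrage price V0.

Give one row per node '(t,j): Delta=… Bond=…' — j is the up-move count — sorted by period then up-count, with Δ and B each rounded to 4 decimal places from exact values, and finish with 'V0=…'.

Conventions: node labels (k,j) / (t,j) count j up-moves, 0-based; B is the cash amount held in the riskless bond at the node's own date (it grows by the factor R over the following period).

Risk-neutral probability p* = (R−d)/(u−d) = (1.09−0.81)/(1.44−0.81) = 0.4444.
At maturity the claim pays: V(2,0)=177.2200, V(2,1)=132.2100, V(2,2)=70.8100
Node (1,0) S=98.0100: V=(p*·132.2100+(1−p*)·177.2200)/1.09=144.2345; Δ=(132.2100−177.2200)/(141.1344−79.3881)=-0.7290; B=V−Δ·S=215.6789
Node (1,1) S=174.2400: V=(p*·70.8100+(1−p*)·132.2100)/1.09=96.2579; Δ=(70.8100−132.2100)/(250.9056−141.1344)=-0.5593; B=V−Δ·S=193.7182
Node (0,0) S=121.0000: V=(p*·96.2579+(1−p*)·144.2345)/1.09=112.7629; Δ=(96.2579−144.2345)/(174.2400−98.0100)=-0.6294; B=V−Δ·S=188.9161
As a check, the time-0 holding Δ(0,0)·S0 + B(0,0) comes to 112.7629 — exactly V0.

(0,0): Delta=-0.6294 Bond=188.9161
(1,0): Delta=-0.7290 Bond=215.6789
(1,1): Delta=-0.5593 Bond=193.7182
V0=112.7629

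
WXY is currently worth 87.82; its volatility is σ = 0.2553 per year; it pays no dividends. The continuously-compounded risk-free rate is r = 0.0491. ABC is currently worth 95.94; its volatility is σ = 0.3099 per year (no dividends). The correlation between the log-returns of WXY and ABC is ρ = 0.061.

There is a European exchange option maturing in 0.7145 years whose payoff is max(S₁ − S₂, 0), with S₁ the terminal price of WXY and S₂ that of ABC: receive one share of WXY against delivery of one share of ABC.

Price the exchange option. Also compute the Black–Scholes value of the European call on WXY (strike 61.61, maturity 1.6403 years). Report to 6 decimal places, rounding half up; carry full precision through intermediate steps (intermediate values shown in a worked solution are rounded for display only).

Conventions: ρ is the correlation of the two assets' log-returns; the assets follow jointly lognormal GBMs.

exchange price = 8.374865
price(WXY call K=61.61) = 31.953917

σ_eff = √(σ₁² + σ₂² − 2ρσ₁σ₂) = √(0.2553² + 0.3099² − 2·0.061·0.2553·0.3099) = 0.389312
d₁ = (ln(S₁/S₂) + (q₂ − q₁ + σ_eff²/2)T) / (σ_eff√T) = (ln(87.82/95.94) + (0.0 − 0.0 + 0.075782)·0.7145) / 0.329078 = -0.104193
d₂ = d₁ − σ_eff√T = -0.104193 − 0.329078 = -0.433271
N(d₁) = 0.458508,  N(d₂) = 0.332409
V = S₁·e^{−q₁T}·N(d₁) − S₂·e^{−q₂T}·N(d₂) = 40.266186 − 31.891321 = 8.374865
[vanilla: WXY call K=61.61]
σ√T = 0.2553·√1.6403 = 0.326973
d₁ = (ln(S/K) + (r+σ²/2)T) / (σ√T) = (ln(87.82/61.61) + (0.0491+0.2553²/2)·1.6403) / 0.326973 = (0.354465 + 0.133995) / 0.326973 = 1.493882
d₂ = d₁ − σ√T = 1.493882 − 0.326973 = 1.166908
e^{−rT} = 0.922619
N(d₁) = 0.932397,  N(d₂) = 0.878376
price = S·N(d₁) − K·e^{−rT}·N(d₂) = 81.883081 − 49.929163 = 31.953917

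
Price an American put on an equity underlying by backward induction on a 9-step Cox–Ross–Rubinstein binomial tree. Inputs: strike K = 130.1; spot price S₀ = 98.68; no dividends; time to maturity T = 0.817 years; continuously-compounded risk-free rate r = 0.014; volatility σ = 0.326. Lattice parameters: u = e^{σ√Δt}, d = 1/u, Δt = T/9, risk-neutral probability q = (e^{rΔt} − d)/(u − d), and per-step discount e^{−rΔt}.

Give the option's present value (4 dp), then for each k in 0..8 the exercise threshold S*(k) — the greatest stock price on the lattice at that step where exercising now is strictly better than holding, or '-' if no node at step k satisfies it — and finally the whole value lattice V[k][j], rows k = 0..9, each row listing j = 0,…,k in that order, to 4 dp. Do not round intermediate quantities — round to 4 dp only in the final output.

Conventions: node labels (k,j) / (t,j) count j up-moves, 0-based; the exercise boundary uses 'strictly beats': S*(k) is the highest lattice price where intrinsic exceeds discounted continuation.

Δt=0.09078, u=1.10321, d=0.90645, q=0.48193, disc=e^(-rΔt)=0.99873
k=9 terminal: V=max(K-S,0) → 89.3324 80.4831 69.7130 56.6050 40.6517 21.2355 0.0000 0.0000 0.0000 0.0000
k=8: j=0 S=44.9751 intr=85.1249 cont=84.9597 V=85.1249[EX]; j=1 S=54.7377 intr=75.3623 cont=75.1971 V=75.3623[EX]; j=2 S=66.6194 intr=63.4806 cont=63.3154 V=63.4806[EX]; j=3 S=81.0802 intr=49.0198 cont=48.8546 V=49.0198[EX]; j=4 S=98.6800 intr=31.4200 cont=31.2548 V=31.4200[EX]; j=5 S=120.1001 intr=9.9999 cont=10.9876 V=10.9876[hold]; j=6 S=146.1698 intr=0.0000 cont=0.0000 V=0.0000[hold]; j=7 S=177.8984 intr=0.0000 cont=0.0000 V=0.0000[hold]; j=8 S=216.5141 intr=0.0000 cont=0.0000 V=0.0000[hold]  S*(8)=98.6800
k=7: j=0 S=49.6169 intr=80.4831 cont=80.3179 V=80.4831[EX]; j=1 S=60.3870 intr=69.7130 cont=69.5478 V=69.7130[EX]; j=2 S=73.4950 intr=56.6050 cont=56.4398 V=56.6050[EX]; j=3 S=89.4483 intr=40.6517 cont=40.4865 V=40.6517[EX]; j=4 S=108.8645 intr=21.2355 cont=21.5456 V=21.5456[hold]; j=5 S=132.4953 intr=0.0000 cont=5.6851 V=5.6851[hold]; j=6 S=161.2556 intr=0.0000 cont=0.0000 V=0.0000[hold]; j=7 S=196.2588 intr=0.0000 cont=0.0000 V=0.0000[hold]  S*(7)=89.4483
k=6: j=0 S=54.7377 intr=75.3623 cont=75.1971 V=75.3623[EX]; j=1 S=66.6194 intr=63.4806 cont=63.3154 V=63.4806[EX]; j=2 S=81.0802 intr=49.0198 cont=48.8546 V=49.0198[EX]; j=3 S=98.6800 intr=31.4200 cont=31.4040 V=31.4200[EX]; j=4 S=120.1001 intr=9.9999 cont=13.8844 V=13.8844[hold]; j=5 S=146.1698 intr=0.0000 cont=2.9416 V=2.9416[hold]; j=6 S=177.8984 intr=0.0000 cont=0.0000 V=0.0000[hold]  S*(6)=98.6800
k=5: j=0 S=60.3870 intr=69.7130 cont=69.5478 V=69.7130[EX]; j=1 S=73.4950 intr=56.6050 cont=56.4398 V=56.6050[EX]; j=2 S=89.4483 intr=40.6517 cont=40.4865 V=40.6517[EX]; j=3 S=108.8645 intr=21.2355 cont=22.9399 V=22.9399[hold]; j=4 S=132.4953 intr=0.0000 cont=8.5998 V=8.5998[hold]; j=5 S=161.2556 intr=0.0000 cont=1.5220 V=1.5220[hold]  S*(5)=89.4483
k=4: j=0 S=66.6194 intr=63.4806 cont=63.3154 V=63.4806[EX]; j=1 S=81.0802 intr=49.0198 cont=48.8546 V=49.0198[EX]; j=2 S=98.6800 intr=31.4200 cont=32.0751 V=32.0751[hold]; j=3 S=120.1001 intr=9.9999 cont=16.0087 V=16.0087[hold]; j=4 S=146.1698 intr=0.0000 cont=5.1822 V=5.1822[hold]  S*(4)=81.0802
k=3: j=0 S=73.4950 intr=56.6050 cont=56.4398 V=56.6050[EX]; j=1 S=89.4483 intr=40.6517 cont=40.8018 V=40.8018[hold]; j=2 S=108.8645 intr=21.2355 cont=24.3014 V=24.3014[hold]; j=3 S=132.4953 intr=0.0000 cont=10.7774 V=10.7774[hold]  S*(3)=73.4950
k=2: j=0 S=81.0802 intr=49.0198 cont=48.9268 V=49.0198[EX]; j=1 S=98.6800 intr=31.4200 cont=32.8081 V=32.8081[hold]; j=2 S=120.1001 intr=9.9999 cont=17.7612 V=17.7612[hold]  S*(2)=81.0802
k=1: j=0 S=89.4483 intr=40.6517 cont=41.1546 V=41.1546[hold]; j=1 S=108.8645 intr=21.2355 cont=25.5241 V=25.5241[hold]  S*(1)=-
k=0: j=0 S=98.6800 intr=31.4200 cont=33.5791 V=33.5791[hold]  S*(0)=-

price = 33.5791
boundary = - - 81.0802 73.4950 81.0802 89.4483 98.6800 89.4483 98.6800
tree:
33.5791
41.1546 25.5241
49.0198 32.8081 17.7612
56.6050 40.8018 24.3014 10.7774
63.4806 49.0198 32.0751 16.0087 5.1822
69.7130 56.6050 40.6517 22.9399 8.5998 1.5220
75.3623 63.4806 49.0198 31.4200 13.8844 2.9416 0.0000
80.4831 69.7130 56.6050 40.6517 21.5456 5.6851 0.0000 0.0000
85.1249 75.3623 63.4806 49.0198 31.4200 10.9876 0.0000 0.0000 0.0000
89.3324 80.4831 69.7130 56.6050 40.6517 21.2355 0.0000 0.0000 0.0000 0.0000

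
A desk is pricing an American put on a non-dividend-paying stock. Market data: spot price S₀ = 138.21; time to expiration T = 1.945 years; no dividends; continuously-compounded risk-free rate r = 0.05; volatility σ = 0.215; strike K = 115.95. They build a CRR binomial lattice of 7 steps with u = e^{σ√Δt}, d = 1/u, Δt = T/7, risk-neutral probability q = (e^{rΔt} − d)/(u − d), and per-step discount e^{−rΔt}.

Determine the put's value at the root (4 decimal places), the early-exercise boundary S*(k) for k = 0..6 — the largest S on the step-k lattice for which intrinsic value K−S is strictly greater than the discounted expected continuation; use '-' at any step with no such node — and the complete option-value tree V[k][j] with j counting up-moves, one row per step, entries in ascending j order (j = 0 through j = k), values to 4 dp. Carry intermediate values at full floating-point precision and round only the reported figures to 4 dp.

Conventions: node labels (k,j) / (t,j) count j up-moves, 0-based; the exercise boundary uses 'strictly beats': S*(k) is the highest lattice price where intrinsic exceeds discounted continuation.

price = 3.9256
boundary = - - - - 87.8341 98.3744 87.8341
tree:
3.9256
6.7547 1.5526
11.2951 2.9584 0.3631
18.2255 5.5261 0.7888 0.0000
28.1159 10.0478 1.7138 0.0000 0.0000
37.5269 17.5756 3.7234 0.0000 0.0000 0.0000
45.9295 28.1159 8.0896 0.0000 0.0000 0.0000 0.0000
53.4319 37.5269 17.5756 0.0000 0.0000 0.0000 0.0000 0.0000

Δt=0.27786, u=1.12000, d=0.89285, q=0.53329, disc=e^(-rΔt)=0.98620
k=7 terminal: V=max(K-S,0) → 53.4319 37.5269 17.5756 0.0000 0.0000 0.0000 0.0000 0.0000
k=6: j=0 S=70.0205 intr=45.9295 cont=44.3298 V=45.9295[EX]; j=1 S=87.8341 intr=28.1159 cont=26.5162 V=28.1159[EX]; j=2 S=110.1796 intr=5.7704 cont=8.0896 V=8.0896[hold]; j=3 S=138.2100 intr=0.0000 cont=0.0000 V=0.0000[hold]; j=4 S=173.3715 intr=0.0000 cont=0.0000 V=0.0000[hold]; j=5 S=217.4782 intr=0.0000 cont=0.0000 V=0.0000[hold]; j=6 S=272.8060 intr=0.0000 cont=0.0000 V=0.0000[hold]  S*(6)=87.8341
k=5: j=0 S=78.4231 intr=37.5269 cont=35.9272 V=37.5269[EX]; j=1 S=98.3744 intr=17.5756 cont=17.1956 V=17.5756[EX]; j=2 S=123.4015 intr=0.0000 cont=3.7234 V=3.7234[hold]; j=3 S=154.7956 intr=0.0000 cont=0.0000 V=0.0000[hold]; j=4 S=194.1765 intr=0.0000 cont=0.0000 V=0.0000[hold]; j=5 S=243.5762 intr=0.0000 cont=0.0000 V=0.0000[hold]  S*(5)=98.3744
k=4: j=0 S=87.8341 intr=28.1159 cont=26.5162 V=28.1159[EX]; j=1 S=110.1796 intr=5.7704 cont=10.0478 V=10.0478[hold]; j=2 S=138.2100 intr=0.0000 cont=1.7138 V=1.7138[hold]; j=3 S=173.3715 intr=0.0000 cont=0.0000 V=0.0000[hold]; j=4 S=217.4782 intr=0.0000 cont=0.0000 V=0.0000[hold]  S*(4)=87.8341
k=3: j=0 S=98.3744 intr=17.5756 cont=18.2255 V=18.2255[hold]; j=1 S=123.4015 intr=0.0000 cont=5.5261 V=5.5261[hold]; j=2 S=154.7956 intr=0.0000 cont=0.7888 V=0.7888[hold]; j=3 S=194.1765 intr=0.0000 cont=0.0000 V=0.0000[hold]  S*(3)=-
k=2: j=0 S=110.1796 intr=5.7704 cont=11.2951 V=11.2951[hold]; j=1 S=138.2100 intr=0.0000 cont=2.9584 V=2.9584[hold]; j=2 S=173.3715 intr=0.0000 cont=0.3631 V=0.3631[hold]  S*(2)=-
k=1: j=0 S=123.4015 intr=0.0000 cont=6.7547 V=6.7547[hold]; j=1 S=154.7956 intr=0.0000 cont=1.5526 V=1.5526[hold]  S*(1)=-
k=0: j=0 S=138.2100 intr=0.0000 cont=3.9256 V=3.9256[hold]  S*(0)=-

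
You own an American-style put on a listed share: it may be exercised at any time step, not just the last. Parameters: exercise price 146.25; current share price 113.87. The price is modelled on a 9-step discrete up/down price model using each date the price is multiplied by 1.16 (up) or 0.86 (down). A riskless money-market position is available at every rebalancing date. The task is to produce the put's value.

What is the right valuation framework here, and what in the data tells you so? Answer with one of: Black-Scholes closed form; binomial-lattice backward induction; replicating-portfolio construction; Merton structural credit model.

Key observation: with exercise allowed before expiry on a discrete up/down model (9 steps from spot 113.87), the strike-146.25 put's value must be rolled back through the tree testing early exercise at each node.

framework: binomial-lattice backward induction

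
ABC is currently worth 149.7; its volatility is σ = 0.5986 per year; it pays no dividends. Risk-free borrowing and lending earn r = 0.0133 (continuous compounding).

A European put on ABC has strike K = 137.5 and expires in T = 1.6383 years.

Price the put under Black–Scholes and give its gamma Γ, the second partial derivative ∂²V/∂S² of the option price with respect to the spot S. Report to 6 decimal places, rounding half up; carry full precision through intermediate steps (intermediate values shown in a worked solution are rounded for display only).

σ√T = 0.5986·√1.6383 = 0.766185
d₁ = (ln(S/K) + (r+σ²/2)T) / (σ√T) = (ln(149.7/137.5) + (0.0133+0.5986²/2)·1.6383) / 0.766185 = (0.085009 + 0.315309) / 0.766185 = 0.522483
d₂ = d₁ − σ√T = 0.522483 − 0.766185 = -0.243702
e^{−rT} = 0.978446
N(−d₁) = 0.300667,  N(−d₂) = 0.596269
Put price V = K·e^{−rT}·N(−d₂) − S·N(−d₁) = 80.219885 − 45.009872 = 35.210013
φ(d₁) = (1/√(2π))·e^{−d₁²/2} = 0.348042
Γ = φ(d₁) / (S·σ·√T) = 0.003034

price = 35.210013
Γ = 0.003034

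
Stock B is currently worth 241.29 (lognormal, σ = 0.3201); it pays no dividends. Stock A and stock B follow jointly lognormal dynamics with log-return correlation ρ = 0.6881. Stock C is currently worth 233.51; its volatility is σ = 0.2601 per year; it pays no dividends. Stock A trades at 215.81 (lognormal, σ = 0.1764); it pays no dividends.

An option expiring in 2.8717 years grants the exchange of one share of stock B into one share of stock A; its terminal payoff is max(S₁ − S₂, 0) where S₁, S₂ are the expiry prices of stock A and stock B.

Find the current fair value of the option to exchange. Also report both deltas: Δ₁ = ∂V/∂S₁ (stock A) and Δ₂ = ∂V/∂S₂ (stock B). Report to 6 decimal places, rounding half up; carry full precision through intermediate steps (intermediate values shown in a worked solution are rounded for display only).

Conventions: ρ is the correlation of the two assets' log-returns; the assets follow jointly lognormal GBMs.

exchange price = 24.918554
Δ1 = 0.468783
Δ2 = -0.316008

σ_eff = √(σ₁² + σ₂² − 2ρσ₁σ₂) = √(0.1764² + 0.3201² − 2·0.6881·0.1764·0.3201) = 0.236375
d₁ = (ln(S₁/S₂) + (q₂ − q₁ + σ_eff²/2)T) / (σ_eff√T) = (ln(215.81/241.29) + (0.0 − 0.0 + 0.027936)·2.8717) / 0.400563 = -0.078330
d₂ = d₁ − σ_eff√T = -0.078330 − 0.400563 = -0.478892
N(d₁) = 0.468783,  N(d₂) = 0.316008
V = S₁·e^{−q₁T}·N(d₁) − S₂·e^{−q₂T}·N(d₂) = 101.168035 − 76.249481 = 24.918554
Key observation: no risk-free rate is needed — with the second asset as numeraire the exchange option is a call on the ratio S₁/S₂, and r cancels out of the value.
Δ₁ = e^{−q₁T}·N(d₁) = 0.468783;  Δ₂ = −e^{−q₂T}·N(d₂) = -0.316008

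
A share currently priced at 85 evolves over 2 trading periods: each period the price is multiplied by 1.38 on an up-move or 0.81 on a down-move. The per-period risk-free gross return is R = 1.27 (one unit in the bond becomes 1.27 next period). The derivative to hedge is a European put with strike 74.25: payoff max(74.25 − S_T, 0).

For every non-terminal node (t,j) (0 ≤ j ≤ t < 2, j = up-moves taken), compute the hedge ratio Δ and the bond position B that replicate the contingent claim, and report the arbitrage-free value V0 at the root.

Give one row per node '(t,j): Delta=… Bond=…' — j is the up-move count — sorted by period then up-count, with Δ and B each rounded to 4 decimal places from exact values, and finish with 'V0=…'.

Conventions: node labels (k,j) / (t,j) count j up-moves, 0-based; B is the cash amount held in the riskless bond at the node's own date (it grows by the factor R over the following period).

(0,0): Delta=-0.0580 Bond=5.3537
(1,0): Delta=-0.4709 Bond=35.2320
(1,1): Delta=0.0000 Bond=0.0000
V0=0.4267

Under the risk-neutral measure, an up-move has probability p* = (R−d)/(u−d) = 0.8070 and values discount at R = 1.27.
Expiry values: V(2,0)=18.4815, V(2,1)=0.0000, V(2,2)=0.0000
(1,0): S=68.8500. Δ = (V_up−V_dn)/(S_up−S_dn) = (0.0000−18.4815)/(95.0130−55.7685) = -0.4709. V = [p*·0.0000 + (1−p*)·18.4815]/1.27 = 2.8084. B = V − Δ·S = 35.2320.
(1,1): S=117.3000. Δ = (V_up−V_dn)/(S_up−S_dn) = (0.0000−0.0000)/(161.8740−95.0130) = 0.0000. V = [p*·0.0000 + (1−p*)·0.0000]/1.27 = 0.0000. B = V − Δ·S = 0.0000.
(0,0): S=85.0000. Δ = (V_up−V_dn)/(S_up−S_dn) = (0.0000−2.8084)/(117.3000−68.8500) = -0.0580. V = [p*·0.0000 + (1−p*)·2.8084]/1.27 = 0.4267. B = V − Δ·S = 5.3537.
As a check, the time-0 holding Δ(0,0)·S0 + B(0,0) comes to 0.4267 — exactly V0.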